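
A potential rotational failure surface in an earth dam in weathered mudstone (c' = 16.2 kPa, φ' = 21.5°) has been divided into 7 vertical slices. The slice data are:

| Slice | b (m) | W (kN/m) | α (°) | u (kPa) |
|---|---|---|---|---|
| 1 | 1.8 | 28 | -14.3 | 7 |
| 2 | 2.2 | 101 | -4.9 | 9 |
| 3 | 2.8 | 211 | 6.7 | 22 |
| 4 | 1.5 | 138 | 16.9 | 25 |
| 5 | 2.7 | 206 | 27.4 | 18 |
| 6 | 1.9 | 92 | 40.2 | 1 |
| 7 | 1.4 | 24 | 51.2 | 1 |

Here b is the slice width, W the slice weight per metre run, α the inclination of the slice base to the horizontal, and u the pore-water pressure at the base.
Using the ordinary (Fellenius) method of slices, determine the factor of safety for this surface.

Ordinary method of slices: FS = Σ[c'·Δl_i + (W_i cosα_i − u_i·Δl_i)·tanφ'] / Σ W_i sinα_i, with Δl_i = b_i / cosα_i.
Slice 1: Δl = 1.8/cos(-14.3°) = 1.858 m; N'_1 = 28·cos(-14.3°) − 7·1.858 = 14.1; c'Δl = 30.09; W sinα = -6.9
Slice 2: Δl = 2.2/cos(-4.9°) = 2.208 m; N'_2 = 101·cos(-4.9°) − 9·2.208 = 80.8; c'Δl = 35.77; W sinα = -8.6
Slice 3: Δl = 2.8/cos6.7° = 2.819 m; N'_3 = 211·cos6.7° − 22·2.819 = 147.5; c'Δl = 45.67; W sinα = 24.6
Slice 4: Δl = 1.5/cos16.9° = 1.568 m; N'_4 = 138·cos16.9° − 25·1.568 = 92.8; c'Δl = 25.40; W sinα = 40.1
Slice 5: Δl = 2.7/cos27.4° = 3.041 m; N'_5 = 206·cos27.4° − 18·3.041 = 128.1; c'Δl = 49.27; W sinα = 94.8
Slice 6: Δl = 1.9/cos40.2° = 2.488 m; N'_6 = 92·cos40.2° − 1·2.488 = 67.8; c'Δl = 40.30; W sinα = 59.4
Slice 7: Δl = 1.4/cos51.2° = 2.234 m; N'_7 = 24·cos51.2° − 1·2.234 = 12.8; c'Δl = 36.20; W sinα = 18.7
Σc'Δl = 262.7 kN/m; ΣN' = 544.0 kN/m; ΣW sinα = 222.1 kN/m
Resisting = 262.7 + 544.0·tan21.5° = 262.7 + 214.3 = 477.0 kN/m
FS = 477.0 / 222.1 = 2.148

FS = 2.15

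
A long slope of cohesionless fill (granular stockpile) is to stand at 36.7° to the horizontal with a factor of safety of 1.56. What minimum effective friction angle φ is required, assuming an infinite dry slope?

φ = 49.3°

FS = tanφ/tanβ ⇒ tanφ = FS · tanβ = 1.56 · tan36.7° = 1.1628
φ = arctan(1.1628) = 49.30°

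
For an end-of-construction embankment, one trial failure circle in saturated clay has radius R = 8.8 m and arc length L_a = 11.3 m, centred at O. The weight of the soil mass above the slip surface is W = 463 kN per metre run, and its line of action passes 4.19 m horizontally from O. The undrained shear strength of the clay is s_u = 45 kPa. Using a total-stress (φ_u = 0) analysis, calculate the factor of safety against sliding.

FS = 2.31

Taking moments about the centre O, the resisting moment is provided by the undrained shear strength acting along the arc:
M_R = s_u·L_a·R = 45·11.30·8.8 = 4474.8 kN·m/m
M_D = W·d = 463·4.19 = 1940.0 kN·m/m
FS = M_R / M_D = 4474.8 / 1940.0 = 2.307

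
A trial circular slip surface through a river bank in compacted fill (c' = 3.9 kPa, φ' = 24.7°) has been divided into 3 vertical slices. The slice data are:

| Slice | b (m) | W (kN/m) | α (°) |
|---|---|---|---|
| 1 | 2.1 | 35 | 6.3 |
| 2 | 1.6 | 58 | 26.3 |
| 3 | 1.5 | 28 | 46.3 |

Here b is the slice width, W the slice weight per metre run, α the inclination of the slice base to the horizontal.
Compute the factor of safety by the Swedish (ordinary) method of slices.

FS = 1.46

Ordinary method of slices: FS = Σ[c'·Δl_i + (W_i cosα_i)·tanφ'] / Σ W_i sinα_i, with Δl_i = b_i / cosα_i.
Slice 1: Δl = 2.1/cos6.3° = 2.113 m; N'_1 = 35·cos6.3° = 34.8; c'Δl = 8.24; W sinα = 3.8
Slice 2: Δl = 1.6/cos26.3° = 1.785 m; N'_2 = 58·cos26.3° = 52.0; c'Δl = 6.96; W sinα = 25.7
Slice 3: Δl = 1.5/cos46.3° = 2.171 m; N'_3 = 28·cos46.3° = 19.3; c'Δl = 8.47; W sinα = 20.2
Σc'Δl = 23.7 kN/m; ΣN' = 106.1 kN/m; ΣW sinα = 49.8 kN/m
Resisting = 23.7 + 106.1·tan24.7° = 23.7 + 48.8 = 72.5 kN/m
FS = 72.5 / 49.8 = 1.456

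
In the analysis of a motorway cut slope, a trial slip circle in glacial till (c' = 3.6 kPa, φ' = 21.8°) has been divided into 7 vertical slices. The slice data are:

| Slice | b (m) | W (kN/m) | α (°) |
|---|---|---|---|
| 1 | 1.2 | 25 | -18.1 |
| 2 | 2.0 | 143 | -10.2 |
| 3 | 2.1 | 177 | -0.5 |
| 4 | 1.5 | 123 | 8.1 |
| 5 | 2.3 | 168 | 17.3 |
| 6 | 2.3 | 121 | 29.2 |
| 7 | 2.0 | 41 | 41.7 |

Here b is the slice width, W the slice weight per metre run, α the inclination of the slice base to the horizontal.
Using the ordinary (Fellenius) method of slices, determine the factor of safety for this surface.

FS = 3.00

Ordinary method of slices: FS = Σ[c'·Δl_i + (W_i cosα_i)·tanφ'] / Σ W_i sinα_i, with Δl_i = b_i / cosα_i.
Slice 1: Δl = 1.2/cos(-18.1°) = 1.262 m; N'_1 = 25·cos(-18.1°) = 23.8; c'Δl = 4.54; W sinα = -7.8
Slice 2: Δl = 2.0/cos(-10.2°) = 2.032 m; N'_2 = 143·cos(-10.2°) = 140.7; c'Δl = 7.32; W sinα = -25.3
Slice 3: Δl = 2.1/cos(-0.5°) = 2.100 m; N'_3 = 177·cos(-0.5°) = 177.0; c'Δl = 7.56; W sinα = -1.5
Slice 4: Δl = 1.5/cos8.1° = 1.515 m; N'_4 = 123·cos8.1° = 121.8; c'Δl = 5.45; W sinα = 17.3
Slice 5: Δl = 2.3/cos17.3° = 2.409 m; N'_5 = 168·cos17.3° = 160.4; c'Δl = 8.67; W sinα = 50.0
Slice 6: Δl = 2.3/cos29.2° = 2.635 m; N'_6 = 121·cos29.2° = 105.6; c'Δl = 9.49; W sinα = 59.0
Slice 7: Δl = 2.0/cos41.7° = 2.679 m; N'_7 = 41·cos41.7° = 30.6; c'Δl = 9.64; W sinα = 27.3
Σc'Δl = 52.7 kN/m; ΣN' = 759.9 kN/m; ΣW sinα = 119.0 kN/m
Resisting = 52.7 + 759.9·tan21.8° = 52.7 + 303.9 = 356.6 kN/m
FS = 356.6 / 119.0 = 2.998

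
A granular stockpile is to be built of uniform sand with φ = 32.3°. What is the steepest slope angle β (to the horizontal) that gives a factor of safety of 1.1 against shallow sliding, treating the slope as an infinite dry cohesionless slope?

β = 29.9°

For an infinite dry cohesionless slope FS = tanφ/tanβ, so tanβ = tanφ / FS.
tanβ = tan32.3° / 1.1 = 0.6322 / 1.1 = 0.5747
β = arctan(0.5747) = 29.89°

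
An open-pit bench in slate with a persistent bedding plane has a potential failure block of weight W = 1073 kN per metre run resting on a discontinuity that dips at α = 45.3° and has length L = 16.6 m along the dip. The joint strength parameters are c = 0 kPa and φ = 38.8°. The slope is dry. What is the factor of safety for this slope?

FS = 0.80

Resolving the block weight along and normal to the plane and applying the Mohr–Coulomb strength on the joint:
N' = W cosα = 1073·cos45.3° = 754.7 kN/m
Driving force T = W sinα = 1073·sin45.3° = 762.7 kN/m
Resisting force R = c·L + N'·tanφ = 0·16.6 + 754.7·tan38.8° = 0.0 + 606.8 = 606.8 kN/m
FS = R / T = 606.8 / 762.7 = 0.796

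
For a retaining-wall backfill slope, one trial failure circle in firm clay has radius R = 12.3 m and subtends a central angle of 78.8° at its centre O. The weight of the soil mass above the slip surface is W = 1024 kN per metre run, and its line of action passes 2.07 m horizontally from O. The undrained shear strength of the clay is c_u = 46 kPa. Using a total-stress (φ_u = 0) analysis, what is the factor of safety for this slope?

FS = 4.52

Taking moments about the centre O, the resisting moment is provided by the undrained shear strength acting along the arc:
Arc length L_a = R·θ = 12.3·(78.8°·π/180) = 12.3·1.3753 = 16.92 m
M_R = c_u·L_a·R = 46·16.92·12.3 = 9571.3 kN·m/m
M_D = W·d = 1024·2.07 = 2119.7 kN·m/m
FS = M_R / M_D = 9571.3 / 2119.7 = 4.515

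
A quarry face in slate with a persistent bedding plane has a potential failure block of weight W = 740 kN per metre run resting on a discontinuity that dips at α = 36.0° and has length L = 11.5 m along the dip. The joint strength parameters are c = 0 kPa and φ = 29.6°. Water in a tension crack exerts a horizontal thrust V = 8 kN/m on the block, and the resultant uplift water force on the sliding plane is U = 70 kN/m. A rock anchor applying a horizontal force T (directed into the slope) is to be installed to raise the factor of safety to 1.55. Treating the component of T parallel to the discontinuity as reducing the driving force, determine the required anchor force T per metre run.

T = 243 kN/m

Resolving forces along and normal to the sliding plane, with the horizontal anchor force T adding T·sinα to the effective normal force and T·cosα acting up the plane against the driving force:
FS = [cL + (W cosα − U − V sinα + T sinα) tanφ] / [W sinα + V cosα − T cosα]
Without the anchor: N' = 524.0 kN/m, driving T_d = 441.4 kN/m, resisting R = 0·11.5 + 524.0·tan29.6° = 297.7 kN/m, FS = 0.67.
Setting FS = 1.55 and solving for T:
1.55·(441.4 − T cos36.0°) = 297.7 + T sin36.0°·tan29.6°
T·(sin36.0°·tan29.6° + 1.55·cos36.0°) = 1.55·441.4 − 297.7
T·(0.5878·0.5681 + 1.55·0.8090) = 684.2 − 297.7 = 386.6
T·1.5879 = 386.6
T = 243.4 kN/m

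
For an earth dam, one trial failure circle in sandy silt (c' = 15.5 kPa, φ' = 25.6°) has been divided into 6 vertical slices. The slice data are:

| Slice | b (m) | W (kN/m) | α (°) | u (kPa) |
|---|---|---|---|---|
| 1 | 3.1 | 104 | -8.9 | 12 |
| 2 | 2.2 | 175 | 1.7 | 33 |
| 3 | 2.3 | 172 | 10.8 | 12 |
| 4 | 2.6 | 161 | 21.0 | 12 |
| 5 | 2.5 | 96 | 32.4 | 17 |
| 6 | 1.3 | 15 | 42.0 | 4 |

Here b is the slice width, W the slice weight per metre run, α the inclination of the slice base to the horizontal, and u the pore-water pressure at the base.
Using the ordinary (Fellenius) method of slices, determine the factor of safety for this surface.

FS = 3.24

Ordinary method of slices: FS = Σ[c'·Δl_i + (W_i cosα_i − u_i·Δl_i)·tanφ'] / Σ W_i sinα_i, with Δl_i = b_i / cosα_i.
Slice 1: Δl = 3.1/cos(-8.9°) = 3.138 m; N'_1 = 104·cos(-8.9°) − 12·3.138 = 65.1; c'Δl = 48.64; W sinα = -16.1
Slice 2: Δl = 2.2/cos1.7° = 2.201 m; N'_2 = 175·cos1.7° − 33·2.201 = 102.3; c'Δl = 34.12; W sinα = 5.2
Slice 3: Δl = 2.3/cos10.8° = 2.341 m; N'_3 = 172·cos10.8° − 12·2.341 = 140.9; c'Δl = 36.29; W sinα = 32.2
Slice 4: Δl = 2.6/cos21.0° = 2.785 m; N'_4 = 161·cos21.0° − 12·2.785 = 116.9; c'Δl = 43.17; W sinα = 57.7
Slice 5: Δl = 2.5/cos32.4° = 2.961 m; N'_5 = 96·cos32.4° − 17·2.961 = 30.7; c'Δl = 45.89; W sinα = 51.4
Slice 6: Δl = 1.3/cos42.0° = 1.749 m; N'_6 = 15·cos42.0° − 4·1.749 = 4.1; c'Δl = 27.11; W sinα = 10.0
Σc'Δl = 235.2 kN/m; ΣN' = 460.0 kN/m; ΣW sinα = 140.5 kN/m
Resisting = 235.2 + 460.0·tan25.6° = 235.2 + 220.4 = 455.6 kN/m
FS = 455.6 / 140.5 = 3.243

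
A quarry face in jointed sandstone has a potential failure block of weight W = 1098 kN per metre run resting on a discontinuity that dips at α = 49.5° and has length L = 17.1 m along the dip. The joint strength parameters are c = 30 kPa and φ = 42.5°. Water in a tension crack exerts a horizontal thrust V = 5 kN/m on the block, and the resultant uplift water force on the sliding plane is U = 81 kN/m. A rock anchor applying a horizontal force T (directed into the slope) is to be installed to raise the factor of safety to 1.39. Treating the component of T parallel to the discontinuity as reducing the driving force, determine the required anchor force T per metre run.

T = 48 kN/m

Resolving forces along and normal to the sliding plane, with the horizontal anchor force T adding T·sinα to the effective normal force and T·cosα acting up the plane against the driving force:
FS = [cL + (W cosα − U − V sinα + T sinα) tanφ] / [W sinα + V cosα − T cosα]
Without the anchor: N' = 628.3 kN/m, driving T_d = 838.2 kN/m, resisting R = 30·17.1 + 628.3·tan42.5° = 1088.7 kN/m, FS = 1.30.
Setting FS = 1.39 and solving for T:
1.39·(838.2 − T cos49.5°) = 1088.7 + T sin49.5°·tan42.5°
T·(sin49.5°·tan42.5° + 1.39·cos49.5°) = 1.39·838.2 − 1088.7
T·(0.7604·0.9163 + 1.39·0.6494) = 1165.1 − 1088.7 = 76.3
T·1.5995 = 76.3
T = 47.7 kN/m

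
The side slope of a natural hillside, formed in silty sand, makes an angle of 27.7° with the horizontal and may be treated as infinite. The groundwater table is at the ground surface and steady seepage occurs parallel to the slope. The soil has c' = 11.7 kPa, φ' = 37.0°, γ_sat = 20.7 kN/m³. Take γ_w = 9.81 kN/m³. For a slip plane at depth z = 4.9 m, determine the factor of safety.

With seepage parallel to the slope and the water table at the surface, the effective normal stress on the slip plane uses the buoyant unit weight γ' = γ_sat − γ_w while the driving shear stress uses γ_sat:
FS = [c' + γ' z cos²β tanφ'] / [γ_sat z sinβ cosβ]
γ' = 20.7 − 9.81 = 10.89 kN/m³
Numerator = 11.7 + 10.89·4.9·cos²27.7°·tan37.0° = 11.7 + 10.89·4.9·0.7839·0.7536 = 43.222 kPa
Denominator = 20.7·4.9·sin27.7°·cos27.7° = 20.7·4.9·0.4648·0.8854 = 41.745 kPa
FS = 43.222 / 41.745 = 1.035

FS = 1.04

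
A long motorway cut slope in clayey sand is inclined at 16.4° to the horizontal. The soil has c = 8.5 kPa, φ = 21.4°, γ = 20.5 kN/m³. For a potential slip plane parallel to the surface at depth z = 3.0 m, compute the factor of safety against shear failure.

FS = 1.84

For an infinite slope with a slip plane parallel to the surface (no pore pressure): FS = [c + γz cos²β tanφ] / [γz sinβ cosβ].
γz = 20.5·3.0 = 61.50 kN/m²
Numerator = 8.5 + 61.50·cos²16.4°·tan21.4° = 8.5 + 61.50·0.9203·0.3919 = 30.680 kPa
Denominator = 61.50·sin16.4°·cos16.4° = 61.50·0.2823·0.9593 = 16.658 kPa
FS = 30.680 / 16.658 = 1.842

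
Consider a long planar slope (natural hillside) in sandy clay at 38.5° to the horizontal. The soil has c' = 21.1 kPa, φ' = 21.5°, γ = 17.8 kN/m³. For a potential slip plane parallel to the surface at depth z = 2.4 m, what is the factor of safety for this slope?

FS = 1.51

For an infinite slope with a slip plane parallel to the surface (no pore pressure): FS = [c' + γz cos²β tanφ'] / [γz sinβ cosβ].
γz = 17.8·2.4 = 42.72 kN/m²
Numerator = 21.1 + 42.72·cos²38.5°·tan21.5° = 21.1 + 42.72·0.6125·0.3939 = 31.407 kPa
Denominator = 42.72·sin38.5°·cos38.5° = 42.72·0.6225·0.7826 = 20.813 kPa
FS = 31.407 / 20.813 = 1.509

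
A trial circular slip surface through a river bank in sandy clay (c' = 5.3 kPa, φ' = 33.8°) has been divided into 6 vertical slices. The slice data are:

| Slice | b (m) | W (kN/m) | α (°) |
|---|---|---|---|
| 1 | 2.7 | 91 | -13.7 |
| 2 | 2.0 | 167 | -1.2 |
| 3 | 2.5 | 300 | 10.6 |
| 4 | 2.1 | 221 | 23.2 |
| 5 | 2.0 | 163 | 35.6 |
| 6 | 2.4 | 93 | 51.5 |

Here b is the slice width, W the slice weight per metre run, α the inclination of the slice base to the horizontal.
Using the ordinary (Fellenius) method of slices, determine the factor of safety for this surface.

Ordinary method of slices: FS = Σ[c'·Δl_i + (W_i cosα_i)·tanφ'] / Σ W_i sinα_i, with Δl_i = b_i / cosα_i.
Slice 1: Δl = 2.7/cos(-13.7°) = 2.779 m; N'_1 = 91·cos(-13.7°) = 88.4; c'Δl = 14.73; W sinα = -21.6
Slice 2: Δl = 2.0/cos(-1.2°) = 2.000 m; N'_2 = 167·cos(-1.2°) = 167.0; c'Δl = 10.60; W sinα = -3.5
Slice 3: Δl = 2.5/cos10.6° = 2.543 m; N'_3 = 300·cos10.6° = 294.9; c'Δl = 13.48; W sinα = 55.2
Slice 4: Δl = 2.1/cos23.2° = 2.285 m; N'_4 = 221·cos23.2° = 203.1; c'Δl = 12.11; W sinα = 87.1
Slice 5: Δl = 2.0/cos35.6° = 2.460 m; N'_5 = 163·cos35.6° = 132.5; c'Δl = 13.04; W sinα = 94.9
Slice 6: Δl = 2.4/cos51.5° = 3.855 m; N'_6 = 93·cos51.5° = 57.9; c'Δl = 20.43; W sinα = 72.8
Σc'Δl = 84.4 kN/m; ΣN' = 943.8 kN/m; ΣW sinα = 284.9 kN/m
Resisting = 84.4 + 943.8·tan33.8° = 84.4 + 631.8 = 716.2 kN/m
FS = 716.2 / 284.9 = 2.514

FS = 2.51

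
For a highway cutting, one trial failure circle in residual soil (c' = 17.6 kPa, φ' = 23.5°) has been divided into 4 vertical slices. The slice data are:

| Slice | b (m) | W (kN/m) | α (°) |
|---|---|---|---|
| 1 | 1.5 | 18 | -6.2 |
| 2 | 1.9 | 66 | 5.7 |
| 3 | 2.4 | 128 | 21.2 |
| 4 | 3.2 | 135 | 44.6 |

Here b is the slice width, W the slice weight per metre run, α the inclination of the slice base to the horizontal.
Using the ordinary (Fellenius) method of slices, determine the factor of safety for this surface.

FS = 2.16

Ordinary method of slices: FS = Σ[c'·Δl_i + (W_i cosα_i)·tanφ'] / Σ W_i sinα_i, with Δl_i = b_i / cosα_i.
Slice 1: Δl = 1.5/cos(-6.2°) = 1.509 m; N'_1 = 18·cos(-6.2°) = 17.9; c'Δl = 26.56; W sinα = -1.9
Slice 2: Δl = 1.9/cos5.7° = 1.909 m; N'_2 = 66·cos5.7° = 65.7; c'Δl = 33.61; W sinα = 6.6
Slice 3: Δl = 2.4/cos21.2° = 2.574 m; N'_3 = 128·cos21.2° = 119.3; c'Δl = 45.31; W sinα = 46.3
Slice 4: Δl = 3.2/cos44.6° = 4.494 m; N'_4 = 135·cos44.6° = 96.1; c'Δl = 79.10; W sinα = 94.8
Σc'Δl = 184.6 kN/m; ΣN' = 299.0 kN/m; ΣW sinα = 145.7 kN/m
Resisting = 184.6 + 299.0·tan23.5° = 184.6 + 130.0 = 314.6 kN/m
FS = 314.6 / 145.7 = 2.159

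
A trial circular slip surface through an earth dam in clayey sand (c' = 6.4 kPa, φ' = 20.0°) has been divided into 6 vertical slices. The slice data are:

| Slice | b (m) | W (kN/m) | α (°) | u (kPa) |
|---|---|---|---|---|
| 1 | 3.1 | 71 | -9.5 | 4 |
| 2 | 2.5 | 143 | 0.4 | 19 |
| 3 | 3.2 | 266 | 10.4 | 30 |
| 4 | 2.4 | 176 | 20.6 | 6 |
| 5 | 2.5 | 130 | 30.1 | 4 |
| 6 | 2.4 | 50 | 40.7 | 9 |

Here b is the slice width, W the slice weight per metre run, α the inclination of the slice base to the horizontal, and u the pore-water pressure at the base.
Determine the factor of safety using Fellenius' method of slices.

FS = 1.63

Ordinary method of slices: FS = Σ[c'·Δl_i + (W_i cosα_i − u_i·Δl_i)·tanφ'] / Σ W_i sinα_i, with Δl_i = b_i / cosα_i.
Slice 1: Δl = 3.1/cos(-9.5°) = 3.143 m; N'_1 = 71·cos(-9.5°) − 4·3.143 = 57.5; c'Δl = 20.12; W sinα = -11.7
Slice 2: Δl = 2.5/cos0.4° = 2.500 m; N'_2 = 143·cos0.4° − 19·2.500 = 95.5; c'Δl = 16.00; W sinα = 1.0
Slice 3: Δl = 3.2/cos10.4° = 3.253 m; N'_3 = 266·cos10.4° − 30·3.253 = 164.0; c'Δl = 20.82; W sinα = 48.0
Slice 4: Δl = 2.4/cos20.6° = 2.564 m; N'_4 = 176·cos20.6° − 6·2.564 = 149.4; c'Δl = 16.41; W sinα = 61.9
Slice 5: Δl = 2.5/cos30.1° = 2.890 m; N'_5 = 130·cos30.1° − 4·2.890 = 100.9; c'Δl = 18.49; W sinα = 65.2
Slice 6: Δl = 2.4/cos40.7° = 3.166 m; N'_6 = 50·cos40.7° − 9·3.166 = 9.4; c'Δl = 20.26; W sinα = 32.6
Σc'Δl = 112.1 kN/m; ΣN' = 576.7 kN/m; ΣW sinα = 197.0 kN/m
Resisting = 112.1 + 576.7·tan20.0° = 112.1 + 209.9 = 322.0 kN/m
FS = 322.0 / 197.0 = 1.634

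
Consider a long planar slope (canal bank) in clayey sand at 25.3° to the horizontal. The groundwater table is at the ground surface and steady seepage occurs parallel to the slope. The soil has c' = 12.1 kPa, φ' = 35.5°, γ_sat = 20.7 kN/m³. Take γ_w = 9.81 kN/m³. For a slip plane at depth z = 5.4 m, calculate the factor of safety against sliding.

With seepage parallel to the slope and the water table at the surface, the effective normal stress on the slip plane uses the buoyant unit weight γ' = γ_sat − γ_w while the driving shear stress uses γ_sat:
FS = [c' + γ' z cos²β tanφ'] / [γ_sat z sinβ cosβ]
γ' = 20.7 − 9.81 = 10.89 kN/m³
Numerator = 12.1 + 10.89·5.4·cos²25.3°·tan35.5° = 12.1 + 10.89·5.4·0.8174·0.7133 = 46.385 kPa
Denominator = 20.7·5.4·sin25.3°·cos25.3° = 20.7·5.4·0.4274·0.9041 = 43.188 kPa
FS = 46.385 / 43.188 = 1.074

FS = 1.07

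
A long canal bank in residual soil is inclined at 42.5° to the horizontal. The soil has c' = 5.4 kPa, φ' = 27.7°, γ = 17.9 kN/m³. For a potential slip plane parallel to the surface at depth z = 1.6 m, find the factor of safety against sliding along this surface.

For an infinite slope with a slip plane parallel to the surface (no pore pressure): FS = [c' + γz cos²β tanφ'] / [γz sinβ cosβ].
γz = 17.9·1.6 = 28.64 kN/m²
Numerator = 5.4 + 28.64·cos²42.5°·tan27.7° = 5.4 + 28.64·0.5436·0.5250 = 13.573 kPa
Denominator = 28.64·sin42.5°·cos42.5° = 28.64·0.6756·0.7373 = 14.266 kPa
FS = 13.573 / 14.266 = 0.951

FS = 0.95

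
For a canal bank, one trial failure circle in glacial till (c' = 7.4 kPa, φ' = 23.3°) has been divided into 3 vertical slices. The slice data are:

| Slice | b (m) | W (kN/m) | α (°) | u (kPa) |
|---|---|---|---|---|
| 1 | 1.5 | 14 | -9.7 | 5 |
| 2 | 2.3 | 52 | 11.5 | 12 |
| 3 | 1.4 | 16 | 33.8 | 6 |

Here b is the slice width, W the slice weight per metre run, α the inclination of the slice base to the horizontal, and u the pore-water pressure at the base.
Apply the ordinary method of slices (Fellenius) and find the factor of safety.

Ordinary method of slices: FS = Σ[c'·Δl_i + (W_i cosα_i − u_i·Δl_i)·tanφ'] / Σ W_i sinα_i, with Δl_i = b_i / cosα_i.
Slice 1: Δl = 1.5/cos(-9.7°) = 1.522 m; N'_1 = 14·cos(-9.7°) − 5·1.522 = 6.2; c'Δl = 11.26; W sinα = -2.4
Slice 2: Δl = 2.3/cos11.5° = 2.347 m; N'_2 = 52·cos11.5° − 12·2.347 = 22.8; c'Δl = 17.37; W sinα = 10.4
Slice 3: Δl = 1.4/cos33.8° = 1.685 m; N'_3 = 16·cos33.8° − 6·1.685 = 3.2; c'Δl = 12.47; W sinα = 8.9
Σc'Δl = 41.1 kN/m; ΣN' = 32.2 kN/m; ΣW sinα = 16.9 kN/m
Resisting = 41.1 + 32.2·tan23.3° = 41.1 + 13.9 = 55.0 kN/m
FS = 55.0 / 16.9 = 3.250

FS = 3.25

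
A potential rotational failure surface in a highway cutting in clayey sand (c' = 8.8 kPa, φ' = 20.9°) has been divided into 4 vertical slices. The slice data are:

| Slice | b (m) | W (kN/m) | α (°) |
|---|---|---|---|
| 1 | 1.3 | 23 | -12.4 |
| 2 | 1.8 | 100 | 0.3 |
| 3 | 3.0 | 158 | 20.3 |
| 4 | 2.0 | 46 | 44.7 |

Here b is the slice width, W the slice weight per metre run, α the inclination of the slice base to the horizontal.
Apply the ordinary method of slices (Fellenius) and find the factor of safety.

FS = 2.37

Ordinary method of slices: FS = Σ[c'·Δl_i + (W_i cosα_i)·tanφ'] / Σ W_i sinα_i, with Δl_i = b_i / cosα_i.
Slice 1: Δl = 1.3/cos(-12.4°) = 1.331 m; N'_1 = 23·cos(-12.4°) = 22.5; c'Δl = 11.71; W sinα = -4.9
Slice 2: Δl = 1.8/cos0.3° = 1.800 m; N'_2 = 100·cos0.3° = 100.0; c'Δl = 15.84; W sinα = 0.5
Slice 3: Δl = 3.0/cos20.3° = 3.199 m; N'_3 = 158·cos20.3° = 148.2; c'Δl = 28.15; W sinα = 54.8
Slice 4: Δl = 2.0/cos44.7° = 2.814 m; N'_4 = 46·cos44.7° = 32.7; c'Δl = 24.76; W sinα = 32.4
Σc'Δl = 80.5 kN/m; ΣN' = 303.3 kN/m; ΣW sinα = 82.8 kN/m
Resisting = 80.5 + 303.3·tan20.9° = 80.5 + 115.8 = 196.3 kN/m
FS = 196.3 / 82.8 = 2.372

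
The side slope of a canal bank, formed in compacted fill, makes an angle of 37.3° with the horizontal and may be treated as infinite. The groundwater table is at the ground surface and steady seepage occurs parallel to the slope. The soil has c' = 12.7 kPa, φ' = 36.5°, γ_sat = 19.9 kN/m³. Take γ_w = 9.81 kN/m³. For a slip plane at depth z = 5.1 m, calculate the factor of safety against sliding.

With seepage parallel to the slope and the water table at the surface, the effective normal stress on the slip plane uses the buoyant unit weight γ' = γ_sat − γ_w while the driving shear stress uses γ_sat:
FS = [c' + γ' z cos²β tanφ'] / [γ_sat z sinβ cosβ]
γ' = 19.9 − 9.81 = 10.09 kN/m³
Numerator = 12.7 + 10.09·5.1·cos²37.3°·tan36.5° = 12.7 + 10.09·5.1·0.6328·0.7400 = 36.795 kPa
Denominator = 19.9·5.1·sin37.3°·cos37.3° = 19.9·5.1·0.6060·0.7955 = 48.923 kPa
FS = 36.795 / 48.923 = 0.752

FS = 0.75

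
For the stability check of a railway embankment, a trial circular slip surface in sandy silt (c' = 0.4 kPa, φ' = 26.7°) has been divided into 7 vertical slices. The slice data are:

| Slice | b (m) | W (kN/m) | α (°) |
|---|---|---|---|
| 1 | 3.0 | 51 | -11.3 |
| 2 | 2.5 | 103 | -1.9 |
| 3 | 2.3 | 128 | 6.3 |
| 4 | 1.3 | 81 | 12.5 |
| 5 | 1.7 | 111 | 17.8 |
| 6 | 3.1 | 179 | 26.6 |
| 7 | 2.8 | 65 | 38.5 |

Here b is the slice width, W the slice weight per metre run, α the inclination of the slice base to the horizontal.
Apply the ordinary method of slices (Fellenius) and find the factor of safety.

Ordinary method of slices: FS = Σ[c'·Δl_i + (W_i cosα_i)·tanφ'] / Σ W_i sinα_i, with Δl_i = b_i / cosα_i.
Slice 1: Δl = 3.0/cos(-11.3°) = 3.059 m; N'_1 = 51·cos(-11.3°) = 50.0; c'Δl = 1.22; W sinα = -10.0
Slice 2: Δl = 2.5/cos(-1.9°) = 2.501 m; N'_2 = 103·cos(-1.9°) = 102.9; c'Δl = 1.00; W sinα = -3.4
Slice 3: Δl = 2.3/cos6.3° = 2.314 m; N'_3 = 128·cos6.3° = 127.2; c'Δl = 0.93; W sinα = 14.0
Slice 4: Δl = 1.3/cos12.5° = 1.332 m; N'_4 = 81·cos12.5° = 79.1; c'Δl = 0.53; W sinα = 17.5
Slice 5: Δl = 1.7/cos17.8° = 1.785 m; N'_5 = 111·cos17.8° = 105.7; c'Δl = 0.71; W sinα = 33.9
Slice 6: Δl = 3.1/cos26.6° = 3.467 m; N'_6 = 179·cos26.6° = 160.1; c'Δl = 1.39; W sinα = 80.1
Slice 7: Δl = 2.8/cos38.5° = 3.578 m; N'_7 = 65·cos38.5° = 50.9; c'Δl = 1.43; W sinα = 40.5
Σc'Δl = 7.2 kN/m; ΣN' = 675.9 kN/m; ΣW sinα = 172.7 kN/m
Resisting = 7.2 + 675.9·tan26.7° = 7.2 + 339.9 = 347.1 kN/m
FS = 347.1 / 172.7 = 2.010

FS = 2.01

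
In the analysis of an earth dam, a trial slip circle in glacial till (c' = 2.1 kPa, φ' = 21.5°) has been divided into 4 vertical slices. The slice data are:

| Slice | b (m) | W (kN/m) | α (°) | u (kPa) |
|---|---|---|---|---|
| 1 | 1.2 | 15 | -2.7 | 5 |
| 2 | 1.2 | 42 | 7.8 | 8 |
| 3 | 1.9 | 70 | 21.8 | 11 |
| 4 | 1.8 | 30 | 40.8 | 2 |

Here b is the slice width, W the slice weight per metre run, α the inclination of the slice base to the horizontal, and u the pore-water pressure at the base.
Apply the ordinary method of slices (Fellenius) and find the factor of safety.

FS = 1.07

Ordinary method of slices: FS = Σ[c'·Δl_i + (W_i cosα_i − u_i·Δl_i)·tanφ'] / Σ W_i sinα_i, with Δl_i = b_i / cosα_i.
Slice 1: Δl = 1.2/cos(-2.7°) = 1.201 m; N'_1 = 15·cos(-2.7°) − 5·1.201 = 9.0; c'Δl = 2.52; W sinα = -0.7
Slice 2: Δl = 1.2/cos7.8° = 1.211 m; N'_2 = 42·cos7.8° − 8·1.211 = 31.9; c'Δl = 2.54; W sinα = 5.7
Slice 3: Δl = 1.9/cos21.8° = 2.046 m; N'_3 = 70·cos21.8° − 11·2.046 = 42.5; c'Δl = 4.30; W sinα = 26.0
Slice 4: Δl = 1.8/cos40.8° = 2.378 m; N'_4 = 30·cos40.8° − 2·2.378 = 18.0; c'Δl = 4.99; W sinα = 19.6
Σc'Δl = 14.4 kN/m; ΣN' = 101.3 kN/m; ΣW sinα = 50.6 kN/m
Resisting = 14.4 + 101.3·tan21.5° = 14.4 + 39.9 = 54.3 kN/m
FS = 54.3 / 50.6 = 1.073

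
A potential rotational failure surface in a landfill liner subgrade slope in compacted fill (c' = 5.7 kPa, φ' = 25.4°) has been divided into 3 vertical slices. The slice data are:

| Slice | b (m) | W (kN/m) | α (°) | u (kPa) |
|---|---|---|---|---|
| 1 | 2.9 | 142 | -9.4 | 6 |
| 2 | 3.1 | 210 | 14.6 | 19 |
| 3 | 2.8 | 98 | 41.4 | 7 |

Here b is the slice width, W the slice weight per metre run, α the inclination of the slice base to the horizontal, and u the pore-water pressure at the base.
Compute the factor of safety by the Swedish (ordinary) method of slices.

FS = 2.16

Ordinary method of slices: FS = Σ[c'·Δl_i + (W_i cosα_i − u_i·Δl_i)·tanφ'] / Σ W_i sinα_i, with Δl_i = b_i / cosα_i.
Slice 1: Δl = 2.9/cos(-9.4°) = 2.939 m; N'_1 = 142·cos(-9.4°) − 6·2.939 = 122.5; c'Δl = 16.75; W sinα = -23.2
Slice 2: Δl = 3.1/cos14.6° = 3.203 m; N'_2 = 210·cos14.6° − 19·3.203 = 142.4; c'Δl = 18.26; W sinα = 52.9
Slice 3: Δl = 2.8/cos41.4° = 3.733 m; N'_3 = 98·cos41.4° − 7·3.733 = 47.4; c'Δl = 21.28; W sinα = 64.8
Σc'Δl = 56.3 kN/m; ΣN' = 312.2 kN/m; ΣW sinα = 94.6 kN/m
Resisting = 56.3 + 312.2·tan25.4° = 56.3 + 148.2 = 204.5 kN/m
FS = 204.5 / 94.6 = 2.163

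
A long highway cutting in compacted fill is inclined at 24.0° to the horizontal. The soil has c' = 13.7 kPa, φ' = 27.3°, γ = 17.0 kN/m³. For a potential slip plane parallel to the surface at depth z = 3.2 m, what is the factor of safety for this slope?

FS = 1.84

For an infinite slope with a slip plane parallel to the surface (no pore pressure): FS = [c' + γz cos²β tanφ'] / [γz sinβ cosβ].
γz = 17.0·3.2 = 54.40 kN/m²
Numerator = 13.7 + 54.40·cos²24.0°·tan27.3° = 13.7 + 54.40·0.8346·0.5161 = 37.133 kPa
Denominator = 54.40·sin24.0°·cos24.0° = 54.40·0.4067·0.9135 = 20.214 kPa
FS = 37.133 / 20.214 = 1.837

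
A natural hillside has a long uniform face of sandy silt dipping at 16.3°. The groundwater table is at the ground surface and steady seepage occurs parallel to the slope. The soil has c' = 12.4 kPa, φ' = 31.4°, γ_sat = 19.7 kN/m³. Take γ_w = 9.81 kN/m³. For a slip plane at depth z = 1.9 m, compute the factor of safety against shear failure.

FS = 2.28

With seepage parallel to the slope and the water table at the surface, the effective normal stress on the slip plane uses the buoyant unit weight γ' = γ_sat − γ_w while the driving shear stress uses γ_sat:
FS = [c' + γ' z cos²β tanφ'] / [γ_sat z sinβ cosβ]
γ' = 19.7 − 9.81 = 9.89 kN/m³
Numerator = 12.4 + 9.89·1.9·cos²16.3°·tan31.4° = 12.4 + 9.89·1.9·0.9212·0.6104 = 22.967 kPa
Denominator = 19.7·1.9·sin16.3°·cos16.3° = 19.7·1.9·0.2807·0.9598 = 10.083 kPa
FS = 22.967 / 10.083 = 2.278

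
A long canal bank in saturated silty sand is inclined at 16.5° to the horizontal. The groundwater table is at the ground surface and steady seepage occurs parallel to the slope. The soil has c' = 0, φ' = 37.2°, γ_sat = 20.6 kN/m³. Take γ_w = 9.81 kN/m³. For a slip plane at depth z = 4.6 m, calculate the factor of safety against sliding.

FS = 1.34

With seepage parallel to the slope and the water table at the surface, the effective normal stress on the slip plane uses the buoyant unit weight γ' = γ_sat − γ_w while the driving shear stress uses γ_sat:
FS = [c' + γ' z cos²β tanφ'] / [γ_sat z sinβ cosβ]
(For c' = 0 this reduces to FS = (γ'/γ_sat)·tanφ'/tanβ.)
γ' = 20.6 − 9.81 = 10.79 kN/m³
Numerator = 0.0 + 10.79·4.6·cos²16.5°·tan37.2° = 0.0 + 10.79·4.6·0.9193·0.7590 = 34.635 kPa
Denominator = 20.6·4.6·sin16.5°·cos16.5° = 20.6·4.6·0.2840·0.9588 = 25.805 kPa
FS = 34.635 / 25.805 = 1.342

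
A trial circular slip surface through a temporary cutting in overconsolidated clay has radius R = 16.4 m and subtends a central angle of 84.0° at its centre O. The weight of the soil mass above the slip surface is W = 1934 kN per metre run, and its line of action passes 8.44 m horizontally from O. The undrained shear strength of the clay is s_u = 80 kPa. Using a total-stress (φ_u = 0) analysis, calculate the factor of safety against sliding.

FS = 1.93

Taking moments about the centre O, the resisting moment is provided by the undrained shear strength acting along the arc:
Arc length L_a = R·θ = 16.4·(84.0°·π/180) = 16.4·1.4661 = 24.04 m
M_R = s_u·L_a·R = 80·24.04·16.4 = 31545.3 kN·m/m
M_D = W·d = 1934·8.44 = 16323.0 kN·m/m
FS = M_R / M_D = 31545.3 / 16323.0 = 1.933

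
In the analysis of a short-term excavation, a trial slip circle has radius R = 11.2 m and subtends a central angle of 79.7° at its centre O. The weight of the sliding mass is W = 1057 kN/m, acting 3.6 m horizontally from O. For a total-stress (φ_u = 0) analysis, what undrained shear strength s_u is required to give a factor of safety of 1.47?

FS = s_u·L_a·R / (W·d), so s_u = FS·W·d / (L_a·R).
Arc length L_a = R·θ = 11.2·(79.7°·π/180) = 11.2·1.3910 = 15.58 m
s_u = 1.47·1057·3.6 / (15.58·11.2) = 5593.6 / 174.49 = 32.06 kPa

s_u = 32.1 kPa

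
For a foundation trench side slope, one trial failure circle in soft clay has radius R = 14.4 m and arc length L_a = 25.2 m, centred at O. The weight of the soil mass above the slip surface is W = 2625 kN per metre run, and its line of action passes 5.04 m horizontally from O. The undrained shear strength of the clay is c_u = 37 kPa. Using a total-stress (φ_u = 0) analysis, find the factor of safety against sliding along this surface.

FS = 1.01

Taking moments about the centre O, the resisting moment is provided by the undrained shear strength acting along the arc:
M_R = c_u·L_a·R = 37·25.20·14.4 = 13426.6 kN·m/m
M_D = W·d = 2625·5.04 = 13230.0 kN·m/m
FS = M_R / M_D = 13426.6 / 13230.0 = 1.015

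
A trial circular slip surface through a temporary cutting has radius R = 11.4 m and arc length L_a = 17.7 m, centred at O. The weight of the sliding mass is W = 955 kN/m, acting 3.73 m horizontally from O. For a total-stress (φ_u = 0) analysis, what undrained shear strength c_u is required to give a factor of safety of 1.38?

c_u = 24.4 kPa

FS = c_u·L_a·R / (W·d), so c_u = FS·W·d / (L_a·R).
c_u = 1.38·955·3.73 / (17.70·11.4) = 4915.8 / 201.78 = 24.36 kPa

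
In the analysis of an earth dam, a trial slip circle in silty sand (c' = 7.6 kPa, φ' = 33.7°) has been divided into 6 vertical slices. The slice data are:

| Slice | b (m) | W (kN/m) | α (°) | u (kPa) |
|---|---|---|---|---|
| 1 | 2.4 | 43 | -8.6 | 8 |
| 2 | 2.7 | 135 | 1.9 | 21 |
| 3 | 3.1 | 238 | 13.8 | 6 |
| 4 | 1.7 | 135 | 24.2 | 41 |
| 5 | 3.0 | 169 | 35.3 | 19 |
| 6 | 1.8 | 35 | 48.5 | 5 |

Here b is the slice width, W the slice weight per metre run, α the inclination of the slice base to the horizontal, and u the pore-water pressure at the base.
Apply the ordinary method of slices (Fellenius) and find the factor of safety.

Ordinary method of slices: FS = Σ[c'·Δl_i + (W_i cosα_i − u_i·Δl_i)·tanφ'] / Σ W_i sinα_i, with Δl_i = b_i / cosα_i.
Slice 1: Δl = 2.4/cos(-8.6°) = 2.427 m; N'_1 = 43·cos(-8.6°) − 8·2.427 = 23.1; c'Δl = 18.45; W sinα = -6.4
Slice 2: Δl = 2.7/cos1.9° = 2.701 m; N'_2 = 135·cos1.9° − 21·2.701 = 78.2; c'Δl = 20.53; W sinα = 4.5
Slice 3: Δl = 3.1/cos13.8° = 3.192 m; N'_3 = 238·cos13.8° − 6·3.192 = 212.0; c'Δl = 24.26; W sinα = 56.8
Slice 4: Δl = 1.7/cos24.2° = 1.864 m; N'_4 = 135·cos24.2° − 41·1.864 = 46.7; c'Δl = 14.16; W sinα = 55.3
Slice 5: Δl = 3.0/cos35.3° = 3.676 m; N'_5 = 169·cos35.3° − 19·3.676 = 68.1; c'Δl = 27.94; W sinα = 97.7
Slice 6: Δl = 1.8/cos48.5° = 2.716 m; N'_6 = 35·cos48.5° − 5·2.716 = 9.6; c'Δl = 20.65; W sinα = 26.2
Σc'Δl = 126.0 kN/m; ΣN' = 437.7 kN/m; ΣW sinα = 234.0 kN/m
Resisting = 126.0 + 437.7·tan33.7° = 126.0 + 291.9 = 417.9 kN/m
FS = 417.9 / 234.0 = 1.786

FS = 1.79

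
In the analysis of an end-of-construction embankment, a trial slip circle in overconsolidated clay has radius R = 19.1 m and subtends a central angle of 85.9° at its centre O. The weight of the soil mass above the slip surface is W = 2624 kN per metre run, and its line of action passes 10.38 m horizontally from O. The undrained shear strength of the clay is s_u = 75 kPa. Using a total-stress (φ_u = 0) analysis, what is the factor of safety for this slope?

FS = 1.51

Taking moments about the centre O, the resisting moment is provided by the undrained shear strength acting along the arc:
Arc length L_a = R·θ = 19.1·(85.9°·π/180) = 19.1·1.4992 = 28.64 m
M_R = s_u·L_a·R = 75·28.64·19.1 = 41020.3 kN·m/m
M_D = W·d = 2624·10.38 = 27237.1 kN·m/m
FS = M_R / M_D = 41020.3 / 27237.1 = 1.506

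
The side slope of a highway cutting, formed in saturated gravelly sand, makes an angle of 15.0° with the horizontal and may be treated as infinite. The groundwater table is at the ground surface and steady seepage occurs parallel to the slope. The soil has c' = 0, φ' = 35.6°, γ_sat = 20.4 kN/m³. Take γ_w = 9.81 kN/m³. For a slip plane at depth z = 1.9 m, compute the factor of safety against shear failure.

FS = 1.39

With seepage parallel to the slope and the water table at the surface, the effective normal stress on the slip plane uses the buoyant unit weight γ' = γ_sat − γ_w while the driving shear stress uses γ_sat:
FS = [c' + γ' z cos²β tanφ'] / [γ_sat z sinβ cosβ]
(For c' = 0 this reduces to FS = (γ'/γ_sat)·tanφ'/tanβ.)
γ' = 20.4 − 9.81 = 10.59 kN/m³
Numerator = 0.0 + 10.59·1.9·cos²15.0°·tan35.6° = 0.0 + 10.59·1.9·0.9330·0.7159 = 13.440 kPa
Denominator = 20.4·1.9·sin15.0°·cos15.0° = 20.4·1.9·0.2588·0.9659 = 9.690 kPa
FS = 13.440 / 9.690 = 1.387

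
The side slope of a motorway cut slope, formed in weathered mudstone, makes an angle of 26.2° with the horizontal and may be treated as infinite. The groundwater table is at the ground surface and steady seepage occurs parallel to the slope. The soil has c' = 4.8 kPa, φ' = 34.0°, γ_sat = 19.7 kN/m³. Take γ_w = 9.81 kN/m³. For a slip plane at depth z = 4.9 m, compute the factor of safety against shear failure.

With seepage parallel to the slope and the water table at the surface, the effective normal stress on the slip plane uses the buoyant unit weight γ' = γ_sat − γ_w while the driving shear stress uses γ_sat:
FS = [c' + γ' z cos²β tanφ'] / [γ_sat z sinβ cosβ]
γ' = 19.7 − 9.81 = 9.89 kN/m³
Numerator = 4.8 + 9.89·4.9·cos²26.2°·tan34.0° = 4.8 + 9.89·4.9·0.8051·0.6745 = 31.116 kPa
Denominator = 19.7·4.9·sin26.2°·cos26.2° = 19.7·4.9·0.4415·0.8973 = 38.240 kPa
FS = 31.116 / 38.240 = 0.814

FS = 0.81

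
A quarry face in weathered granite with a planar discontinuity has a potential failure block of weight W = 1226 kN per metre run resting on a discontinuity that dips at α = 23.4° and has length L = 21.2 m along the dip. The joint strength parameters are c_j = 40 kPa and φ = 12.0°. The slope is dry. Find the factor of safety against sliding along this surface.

Resolving the block weight along and normal to the plane and applying the Mohr–Coulomb strength on the joint:
N' = W cosα = 1226·cos23.4° = 1125.2 kN/m
Driving force T = W sinα = 1226·sin23.4° = 486.9 kN/m
Resisting force R = c_j·L + N'·tanφ = 40·21.2 + 1125.2·tan12.0° = 848.0 + 239.2 = 1087.2 kN/m
FS = R / T = 1087.2 / 486.9 = 2.233

FS = 2.23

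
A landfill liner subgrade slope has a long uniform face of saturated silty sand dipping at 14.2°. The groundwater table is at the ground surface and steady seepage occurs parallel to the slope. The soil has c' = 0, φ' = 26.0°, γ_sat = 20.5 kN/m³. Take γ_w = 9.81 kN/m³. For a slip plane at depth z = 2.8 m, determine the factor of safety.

With seepage parallel to the slope and the water table at the surface, the effective normal stress on the slip plane uses the buoyant unit weight γ' = γ_sat − γ_w while the driving shear stress uses γ_sat:
FS = [c' + γ' z cos²β tanφ'] / [γ_sat z sinβ cosβ]
(For c' = 0 this reduces to FS = (γ'/γ_sat)·tanφ'/tanβ.)
γ' = 20.5 − 9.81 = 10.69 kN/m³
Numerator = 0.0 + 10.69·2.8·cos²14.2°·tan26.0° = 0.0 + 10.69·2.8·0.9398·0.4877 = 13.720 kPa
Denominator = 20.5·2.8·sin14.2°·cos14.2° = 20.5·2.8·0.2453·0.9694 = 13.650 kPa
FS = 13.720 / 13.650 = 1.005

FS = 1.01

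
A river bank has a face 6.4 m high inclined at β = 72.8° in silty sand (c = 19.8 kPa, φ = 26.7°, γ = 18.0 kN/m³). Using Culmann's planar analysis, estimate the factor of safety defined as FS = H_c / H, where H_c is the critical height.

H_c = (4c/γ) · sinβ cosφ / [1 − cos(β − φ)]
    = (4·19.8/18.0) · sin72.8°·cos26.7° / [1 − cos46.1°]
    = 4.400 · 0.8534 / 0.3066 = 12.25 m
FS = H_c / H = 12.25 / 6.4 = 1.914

FS = 1.91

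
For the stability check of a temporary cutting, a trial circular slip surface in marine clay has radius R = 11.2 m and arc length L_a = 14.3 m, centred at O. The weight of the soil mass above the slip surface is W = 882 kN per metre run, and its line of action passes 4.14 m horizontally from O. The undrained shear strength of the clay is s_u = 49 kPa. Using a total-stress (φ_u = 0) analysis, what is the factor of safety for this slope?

FS = 2.15

Taking moments about the centre O, the resisting moment is provided by the undrained shear strength acting along the arc:
M_R = s_u·L_a·R = 49·14.30·11.2 = 7847.8 kN·m/m
M_D = W·d = 882·4.14 = 3651.5 kN·m/m
FS = M_R / M_D = 7847.8 / 3651.5 = 2.149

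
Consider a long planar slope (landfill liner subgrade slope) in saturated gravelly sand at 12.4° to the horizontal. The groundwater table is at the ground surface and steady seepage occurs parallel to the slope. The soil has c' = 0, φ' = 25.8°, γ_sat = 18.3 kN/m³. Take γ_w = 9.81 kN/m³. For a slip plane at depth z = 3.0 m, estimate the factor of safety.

With seepage parallel to the slope and the water table at the surface, the effective normal stress on the slip plane uses the buoyant unit weight γ' = γ_sat − γ_w while the driving shear stress uses γ_sat:
FS = [c' + γ' z cos²β tanφ'] / [γ_sat z sinβ cosβ]
(For c' = 0 this reduces to FS = (γ'/γ_sat)·tanφ'/tanβ.)
γ' = 18.3 − 9.81 = 8.49 kN/m³
Numerator = 0.0 + 8.49·3.0·cos²12.4°·tan25.8° = 0.0 + 8.49·3.0·0.9539·0.4834 = 11.745 kPa
Denominator = 18.3·3.0·sin12.4°·cos12.4° = 18.3·3.0·0.2147·0.9767 = 11.514 kPa
FS = 11.745 / 11.514 = 1.020

FS = 1.02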